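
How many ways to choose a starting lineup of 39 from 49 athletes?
C(49,39) = 49!/(39!×10!) = 8217822536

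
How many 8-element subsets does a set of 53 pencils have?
C(53,8) = 53!/(8!×45!) = 886322710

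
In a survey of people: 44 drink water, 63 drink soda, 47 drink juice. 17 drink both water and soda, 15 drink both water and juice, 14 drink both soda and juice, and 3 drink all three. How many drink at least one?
|A∪B∪C| = 44+63+47-17-15-14+3 = 111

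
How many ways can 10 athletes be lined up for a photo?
10! = 3628800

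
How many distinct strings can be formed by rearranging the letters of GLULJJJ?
7! / (2! × 1! × 1! × 3!) = 420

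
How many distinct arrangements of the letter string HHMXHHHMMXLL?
12! / (5! × 2! × 2! × 3!) = 166320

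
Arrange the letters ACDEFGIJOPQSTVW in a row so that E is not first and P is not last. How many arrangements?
By inclusion-exclusion: 15! - 2×(15-1)! + (15-2)! = 1307674368000 - 174356582400 + 6227020800 = 1139544806400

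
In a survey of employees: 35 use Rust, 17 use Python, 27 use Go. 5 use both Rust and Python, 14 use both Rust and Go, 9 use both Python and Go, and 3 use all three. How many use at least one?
|A∪B∪C| = 35+17+27-5-14-9+3 = 54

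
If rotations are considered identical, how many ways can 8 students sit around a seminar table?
Circular: fix one position, arrange the rest. (8-1)! = 5040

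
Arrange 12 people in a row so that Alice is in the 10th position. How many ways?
Fix one position: (12-1)! = 39916800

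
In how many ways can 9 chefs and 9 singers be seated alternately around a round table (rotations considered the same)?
Fix one of the chefs: (9-1)! ways for the remaining chefs, × 9! ways for the singers = 40320 × 362880 = 14631321600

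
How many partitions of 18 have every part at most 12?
Let r_j(i) = number of partitions of i into parts ≤ j, for i = 0..18. r_1(i) = 1 for all i; r_j(i) = r_{j-1}(i) + r_j(i-j). Rows j = 2..12: ≤2: 1 1 2 2 3 3 4 4 5 5 6 6 7 7 8 8 9 9 10; ≤3: 1 1 2 3 4 5 7 8 10 12 14 16 19 21 24 27 30 33 37; ≤4: 1 1 2 3 5 6 9 11 15 18 23 27 34 39 47 54 64 72 84; ≤5: 1 1 2 3 5 7 10 13 18 23 30 37 47 57 70 84 101 119 141; ≤6: 1 1 2 3 5 7 11 14 20 26 35 44 58 71 90 110 136 163 199; ≤7: 1 1 2 3 5 7 11 15 21 28 38 49 65 82 105 131 164 201 248; ≤8: 1 1 2 3 5 7 11 15 22 29 40 52 70 89 116 146 186 230 288; ≤9: 1 1 2 3 5 7 11 15 22 30 41 54 73 94 123 157 201 252 318; ≤10: 1 1 2 3 5 7 11 15 22 30 42 55 75 97 128 164 212 267 340; ≤11: 1 1 2 3 5 7 11 15 22 30 42 56 76 99 131 169 219 278 355; ≤12: 1 1 2 3 5 7 11 15 22 30 42 56 77 100 133 172 224 285 366. r_12(18) = 366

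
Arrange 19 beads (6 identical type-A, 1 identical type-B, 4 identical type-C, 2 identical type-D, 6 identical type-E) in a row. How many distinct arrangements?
19! / (6! × 1! × 4! × 2! × 6!) = 4888643760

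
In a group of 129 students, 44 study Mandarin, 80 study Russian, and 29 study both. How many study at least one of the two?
|A∪B| = |A| + |B| - |A∩B| = 44 + 80 - 29 = 95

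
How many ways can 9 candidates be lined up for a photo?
9! = 362880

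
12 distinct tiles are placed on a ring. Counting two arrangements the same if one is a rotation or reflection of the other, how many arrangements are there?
(12-1)!/2 = 39916800/2 = 19958400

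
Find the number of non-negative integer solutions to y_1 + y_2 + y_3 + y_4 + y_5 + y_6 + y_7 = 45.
C(45+7-1, 7-1) = C(51, 6) = 18009460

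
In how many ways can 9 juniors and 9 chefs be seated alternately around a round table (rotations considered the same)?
Fix one of the juniors: (9-1)! ways for the remaining juniors, × 9! ways for the chefs = 40320 × 362880 = 14631321600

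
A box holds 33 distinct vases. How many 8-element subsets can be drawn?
C(33,8) = 33!/(8!×25!) = 13884156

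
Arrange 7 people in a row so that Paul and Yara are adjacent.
Treat as block: (7-1)! × 2! = 720 × 2 = 1440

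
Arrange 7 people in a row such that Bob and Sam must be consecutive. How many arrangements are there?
Treat the 2 as one block: (7-2+1)! × 2! = 720 × 2 = 1440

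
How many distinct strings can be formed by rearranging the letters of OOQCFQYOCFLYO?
13! / (2! × 4! × 2! × 2! × 2! × 1!) = 16216200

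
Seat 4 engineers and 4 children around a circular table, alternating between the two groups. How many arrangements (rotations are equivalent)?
Fix one of the engineers: (4-1)! ways for the remaining engineers, × 4! ways for the children = 6 × 24 = 144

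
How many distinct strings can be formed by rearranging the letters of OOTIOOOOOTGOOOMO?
16! / (2! × 11! × 1! × 1! × 1!) = 262080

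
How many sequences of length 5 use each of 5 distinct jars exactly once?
5! = 120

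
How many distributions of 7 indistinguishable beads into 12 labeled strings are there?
C(7+12-1, 12-1) = C(18, 11) = 31824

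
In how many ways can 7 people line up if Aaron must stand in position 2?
Fix one position: (7-1)! = 720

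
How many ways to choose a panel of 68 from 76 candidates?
C(76,68) = 76!/(68!×8!) = 18855883575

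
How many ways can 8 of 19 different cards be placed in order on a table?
P(19,8) = 19!/(19-8)! = 3047466240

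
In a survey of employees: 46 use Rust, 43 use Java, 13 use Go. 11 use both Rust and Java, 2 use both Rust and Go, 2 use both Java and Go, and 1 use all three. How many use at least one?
|A∪B∪C| = 46+43+13-11-2-2+1 = 88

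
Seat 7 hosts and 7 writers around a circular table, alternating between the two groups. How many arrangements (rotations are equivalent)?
Fix one of the hosts: (7-1)! ways for the remaining hosts, × 7! ways for the writers = 720 × 5040 = 3628800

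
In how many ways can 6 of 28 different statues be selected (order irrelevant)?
C(28,6) = 28!/(6!×22!) = 376740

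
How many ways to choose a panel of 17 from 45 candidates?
C(45,17) = 45!/(17!×28!) = 1103068603890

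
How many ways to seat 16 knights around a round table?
Circular: fix one position, arrange the rest. (16-1)! = 1307674368000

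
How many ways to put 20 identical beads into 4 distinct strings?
C(20+4-1, 4-1) = C(23, 3) = 1771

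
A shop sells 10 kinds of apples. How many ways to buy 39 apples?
C(39+10-1, 10-1) = C(48, 9) = 1677106640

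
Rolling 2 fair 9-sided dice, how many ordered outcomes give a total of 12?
Coefficient of x^12 in (x + x² + ... + x^9)^2. By inclusion-exclusion on dice exceeding 9: Σ_j (-1)^j C(2,j)·C(12-1-9j, 1) = C(2,0)·C(11,1) - C(2,1)·C(2,1) = 1·11 - 2·2 = 7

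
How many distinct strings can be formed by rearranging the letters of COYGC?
5! / (1! × 1! × 2! × 1!) = 60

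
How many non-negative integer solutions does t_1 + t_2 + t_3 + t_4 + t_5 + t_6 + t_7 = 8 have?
C(8+7-1, 7-1) = C(14, 6) = 3003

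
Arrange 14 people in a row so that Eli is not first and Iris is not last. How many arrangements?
By inclusion-exclusion: 14! - 2×(14-1)! + (14-2)! = 87178291200 - 12454041600 + 479001600 = 75203251200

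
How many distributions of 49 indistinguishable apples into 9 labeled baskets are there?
C(49+9-1, 9-1) = C(57, 8) = 1652411475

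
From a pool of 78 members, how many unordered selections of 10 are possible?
C(78,10) = 78!/(10!×68!) = 1258315963905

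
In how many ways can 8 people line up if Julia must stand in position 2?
Fix one position: (8-1)! = 5040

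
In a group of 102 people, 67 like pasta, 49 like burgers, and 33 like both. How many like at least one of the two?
|A∪B| = |A| + |B| - |A∩B| = 67 + 49 - 33 = 83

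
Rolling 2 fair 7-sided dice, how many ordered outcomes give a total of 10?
Coefficient of x^10 in (x + x² + ... + x^7)^2. By inclusion-exclusion on dice exceeding 7: Σ_j (-1)^j C(2,j)·C(10-1-7j, 1) = C(2,0)·C(9,1) - C(2,1)·C(2,1) = 1·9 - 2·2 = 5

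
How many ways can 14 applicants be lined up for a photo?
14! = 87178291200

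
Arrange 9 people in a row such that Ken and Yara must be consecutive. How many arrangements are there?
Treat the 2 as one block: (9-2+1)! × 2! = 40320 × 2 = 80640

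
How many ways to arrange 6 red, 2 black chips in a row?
8! / (6! × 2!) = 28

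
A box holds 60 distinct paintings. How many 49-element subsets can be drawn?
C(60,49) = 60!/(49!×11!) = 342700125300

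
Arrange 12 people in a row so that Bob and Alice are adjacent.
Treat as block: (12-1)! × 2! = 39916800 × 2 = 79833600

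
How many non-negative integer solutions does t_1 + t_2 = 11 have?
C(11+2-1, 2-1) = C(12, 1) = 12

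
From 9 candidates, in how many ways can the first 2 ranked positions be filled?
P(9,2) = 9!/(9-2)! = 72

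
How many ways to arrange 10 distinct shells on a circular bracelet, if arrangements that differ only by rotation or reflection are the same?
(10-1)!/2 = 362880/2 = 181440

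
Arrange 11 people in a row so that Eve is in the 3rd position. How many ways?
Fix one position: (11-1)! = 3628800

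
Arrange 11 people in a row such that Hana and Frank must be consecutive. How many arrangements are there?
Treat the 2 as one block: (11-2+1)! × 2! = 3628800 × 2 = 7257600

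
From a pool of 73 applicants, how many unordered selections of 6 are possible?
C(73,6) = 73!/(6!×67!) = 170230452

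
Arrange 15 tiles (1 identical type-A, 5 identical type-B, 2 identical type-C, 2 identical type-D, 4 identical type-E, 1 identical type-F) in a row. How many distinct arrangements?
15! / (1! × 5! × 2! × 2! × 4! × 1!) = 113513400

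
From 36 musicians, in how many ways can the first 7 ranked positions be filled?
P(36,7) = 36!/(36-7)! = 42072307200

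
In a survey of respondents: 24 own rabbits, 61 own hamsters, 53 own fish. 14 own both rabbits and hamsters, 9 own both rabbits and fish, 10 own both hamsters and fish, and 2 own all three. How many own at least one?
|A∪B∪C| = 24+61+53-14-9-10+2 = 107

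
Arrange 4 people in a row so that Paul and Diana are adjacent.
Treat as block: (4-1)! × 2! = 6 × 2 = 12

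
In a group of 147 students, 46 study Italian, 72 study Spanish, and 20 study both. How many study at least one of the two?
|A∪B| = |A| + |B| - |A∩B| = 46 + 72 - 20 = 98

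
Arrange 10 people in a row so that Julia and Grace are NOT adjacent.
Total - adjacent = 10! - (10-1)!×2 = 3628800 - 725760 = 2903040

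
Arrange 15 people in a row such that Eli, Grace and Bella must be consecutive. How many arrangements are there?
Treat the 3 as one block: (15-3+1)! × 3! = 6227020800 × 6 = 37362124800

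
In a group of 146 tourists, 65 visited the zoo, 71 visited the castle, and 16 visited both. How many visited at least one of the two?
|A∪B| = |A| + |B| - |A∩B| = 65 + 71 - 16 = 120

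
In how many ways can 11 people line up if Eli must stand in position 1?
Fix one position: (11-1)! = 3628800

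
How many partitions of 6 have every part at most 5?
Let r_j(i) = number of partitions of i into parts ≤ j, for i = 0..6. r_1(i) = 1 for all i; r_j(i) = r_{j-1}(i) + r_j(i-j). Rows j = 2..5: ≤2: 1 1 2 2 3 3 4; ≤3: 1 1 2 3 4 5 7; ≤4: 1 1 2 3 5 6 9; ≤5: 1 1 2 3 5 7 10. r_5(6) = 10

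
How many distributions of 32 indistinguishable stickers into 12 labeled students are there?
C(32+12-1, 12-1) = C(43, 11) = 5752004349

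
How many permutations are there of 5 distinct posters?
5! = 120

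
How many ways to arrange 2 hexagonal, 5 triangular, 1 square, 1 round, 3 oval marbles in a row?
12! / (2! × 5! × 1! × 1! × 3!) = 332640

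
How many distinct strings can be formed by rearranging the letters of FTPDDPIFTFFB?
12! / (2! × 1! × 4! × 1! × 2! × 2!) = 2494800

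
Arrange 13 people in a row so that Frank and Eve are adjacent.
Treat as block: (13-1)! × 2! = 479001600 × 2 = 958003200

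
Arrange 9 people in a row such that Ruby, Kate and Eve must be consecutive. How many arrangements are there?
Treat the 3 as one block: (9-3+1)! × 3! = 5040 × 6 = 30240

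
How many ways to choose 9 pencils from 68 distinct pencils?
C(68,9) = 68!/(9!×59!) = 49280065120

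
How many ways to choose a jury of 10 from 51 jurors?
C(51,10) = 51!/(10!×41!) = 12777711870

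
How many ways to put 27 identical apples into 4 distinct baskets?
C(27+4-1, 4-1) = C(30, 3) = 4060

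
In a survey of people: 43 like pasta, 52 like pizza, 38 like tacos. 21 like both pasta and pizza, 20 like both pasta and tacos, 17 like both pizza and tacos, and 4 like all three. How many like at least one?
|A∪B∪C| = 43+52+38-21-20-17+4 = 79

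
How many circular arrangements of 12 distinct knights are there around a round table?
Circular: fix one position, arrange the rest. (12-1)! = 39916800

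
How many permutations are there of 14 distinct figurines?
14! = 87178291200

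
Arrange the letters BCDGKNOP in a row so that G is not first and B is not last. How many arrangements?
By inclusion-exclusion: 8! - 2×(8-1)! + (8-2)! = 40320 - 10080 + 720 = 30960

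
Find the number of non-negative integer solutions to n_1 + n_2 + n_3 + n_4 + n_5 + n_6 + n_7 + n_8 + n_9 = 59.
C(59+9-1, 9-1) = C(67, 8) = 6522361560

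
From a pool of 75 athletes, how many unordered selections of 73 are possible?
C(75,73) = 75!/(73!×2!) = 2775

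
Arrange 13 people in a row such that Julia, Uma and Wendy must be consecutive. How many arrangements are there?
Treat the 3 as one block: (13-3+1)! × 3! = 39916800 × 6 = 239500800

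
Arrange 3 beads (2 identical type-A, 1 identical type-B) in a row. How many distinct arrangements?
3! / (2! × 1!) = 3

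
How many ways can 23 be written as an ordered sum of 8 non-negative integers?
C(23+8-1, 8-1) = C(30, 7) = 2035800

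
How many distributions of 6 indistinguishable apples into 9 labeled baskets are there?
C(6+9-1, 9-1) = C(14, 8) = 3003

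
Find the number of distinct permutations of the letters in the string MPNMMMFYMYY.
11! / (5! × 1! × 3! × 1! × 1!) = 55440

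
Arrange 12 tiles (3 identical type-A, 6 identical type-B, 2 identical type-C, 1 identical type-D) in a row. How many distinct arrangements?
12! / (3! × 6! × 2! × 1!) = 55440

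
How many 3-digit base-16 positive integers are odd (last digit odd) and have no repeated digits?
Last∈{1,3,5,7,9,11,13,15}. Last=0: 0. Last nonzero: 8×14×P(14,1) = 1568. Total = 1568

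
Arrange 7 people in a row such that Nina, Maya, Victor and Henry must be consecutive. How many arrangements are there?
Treat the 4 as one block: (7-4+1)! × 4! = 24 × 24 = 576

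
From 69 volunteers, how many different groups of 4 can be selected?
C(69,4) = 69!/(4!×65!) = 864501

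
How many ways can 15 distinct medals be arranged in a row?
15! = 1307674368000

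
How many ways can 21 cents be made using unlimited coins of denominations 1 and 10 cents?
Coefficient of x^21 in 1/(1-x^1) · 1/(1-x^10). Use j coins of 10 for j = 0..⌊21/10⌋ = 2, the rest in 1s: 2 + 1 = 3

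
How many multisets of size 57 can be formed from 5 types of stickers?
C(57+5-1, 5-1) = C(61, 4) = 521855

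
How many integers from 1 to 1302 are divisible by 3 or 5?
⌊1302/3⌋ + ⌊1302/5⌋ - ⌊1302/15⌋ = 434 + 260 - 86 = 608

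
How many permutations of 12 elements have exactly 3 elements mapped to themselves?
Choose the 3 fixed points C(12,3) = 220, derange the rest: !9 = Σ_{j=0}^{9} (-1)^j·9!/j! = 362880 - 362880 + 181440 - 60480 + 15120 - 3024 + 504 - 72 + 9 - 1 = 133496. Product = 220 × 133496 = 29369120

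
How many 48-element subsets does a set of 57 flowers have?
C(57,48) = 57!/(48!×9!) = 8996462475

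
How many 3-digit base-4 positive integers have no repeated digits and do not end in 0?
Last digit: 3 nonzero choices. First digit: 2 (nonzero, ≠last). Middle 1: P(2,1) = 2. Total = 12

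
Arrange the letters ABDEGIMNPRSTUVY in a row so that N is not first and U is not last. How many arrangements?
By inclusion-exclusion: 15! - 2×(15-1)! + (15-2)! = 1307674368000 - 174356582400 + 6227020800 = 1139544806400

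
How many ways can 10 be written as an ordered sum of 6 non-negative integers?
C(10+6-1, 6-1) = C(15, 5) = 3003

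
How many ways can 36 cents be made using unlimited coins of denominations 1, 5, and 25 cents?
Coefficient of x^36 in 1/(1-x^1) · 1/(1-x^5) · 1/(1-x^25). Case on j = number of 25-cent coins (j = 0..1); remainder r = 36 - 25j is made from {1,5} in ⌊r/5⌋+1 ways. r = 36, 11 → 8 + 3 = 11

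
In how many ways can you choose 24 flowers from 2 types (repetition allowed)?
C(24+2-1, 2-1) = C(25, 1) = 25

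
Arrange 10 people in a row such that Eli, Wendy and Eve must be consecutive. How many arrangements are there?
Treat the 3 as one block: (10-3+1)! × 3! = 40320 × 6 = 241920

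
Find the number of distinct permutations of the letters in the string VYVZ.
4! / (2! × 1! × 1!) = 12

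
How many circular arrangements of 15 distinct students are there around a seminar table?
Circular: fix one position, arrange the rest. (15-1)! = 87178291200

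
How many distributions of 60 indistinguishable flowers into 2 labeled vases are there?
C(60+2-1, 2-1) = C(61, 1) = 61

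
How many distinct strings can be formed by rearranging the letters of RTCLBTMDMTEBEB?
14! / (2! × 2! × 3! × 1! × 1! × 3! × 1! × 1!) = 605404800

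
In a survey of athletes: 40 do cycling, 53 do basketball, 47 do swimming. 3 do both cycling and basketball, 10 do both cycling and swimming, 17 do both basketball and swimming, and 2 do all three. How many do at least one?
|A∪B∪C| = 40+53+47-3-10-17+2 = 112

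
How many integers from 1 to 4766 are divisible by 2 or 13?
⌊4766/2⌋ + ⌊4766/13⌋ - ⌊4766/26⌋ = 2383 + 366 - 183 = 2566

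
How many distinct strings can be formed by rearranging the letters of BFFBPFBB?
8! / (4! × 3! × 1!) = 280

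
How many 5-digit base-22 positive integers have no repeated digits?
First digit: 21 choices (nonzero). Then descending: 21 × 21 × 20 × 19 × 18 = 3016440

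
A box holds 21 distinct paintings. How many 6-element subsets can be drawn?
C(21,6) = 21!/(6!×15!) = 54264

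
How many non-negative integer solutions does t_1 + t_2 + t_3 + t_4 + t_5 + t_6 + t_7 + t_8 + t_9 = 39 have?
C(39+9-1, 9-1) = C(47, 8) = 314457495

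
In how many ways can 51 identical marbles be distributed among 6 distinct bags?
C(51+6-1, 6-1) = C(56, 5) = 3819816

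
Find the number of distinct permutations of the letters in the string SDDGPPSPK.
9! / (3! × 1! × 2! × 2! × 1!) = 15120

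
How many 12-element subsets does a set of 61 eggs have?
C(61,12) = 61!/(12!×49!) = 1742058970275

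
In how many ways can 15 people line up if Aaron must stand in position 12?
Fix one position: (15-1)! = 87178291200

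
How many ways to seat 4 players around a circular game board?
Circular: fix one position, arrange the rest. (4-1)! = 6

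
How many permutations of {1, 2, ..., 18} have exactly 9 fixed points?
Choose the 9 fixed points C(18,9) = 48620, derange the rest: !9 = Σ_{j=0}^{9} (-1)^j·9!/j! = 362880 - 362880 + 181440 - 60480 + 15120 - 3024 + 504 - 72 + 9 - 1 = 133496. Product = 48620 × 133496 = 6490575520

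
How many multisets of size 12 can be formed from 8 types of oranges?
C(12+8-1, 8-1) = C(19, 7) = 50388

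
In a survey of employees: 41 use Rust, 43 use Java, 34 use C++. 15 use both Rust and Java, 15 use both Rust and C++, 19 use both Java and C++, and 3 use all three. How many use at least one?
|A∪B∪C| = 41+43+34-15-15-19+3 = 72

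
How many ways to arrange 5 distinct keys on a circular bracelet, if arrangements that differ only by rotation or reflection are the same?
(5-1)!/2 = 24/2 = 12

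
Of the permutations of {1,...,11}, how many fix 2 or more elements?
Exactly j fixed points: C(11,j)·!(11-j); sum over j ≥ 2 (derangement numbers via !m = (m-1)·(!(m-1) + !(m-2)): !0..!9 = 1, 0, 1, 2, 9, 44, 265, 1854, 14833, 133496). Σ_{j=2}^{11} C(11,j)·!(11-j) = C(11,2)·!9 + C(11,3)·!8 + C(11,4)·!7 + C(11,5)·!6 + C(11,6)·!5 + C(11,7)·!4 + C(11,8)·!3 + C(11,9)·!2 + C(11,10)·!1 + C(11,11)·!0 = 55·133496 + 165·14833 + 330·1854 + 462·265 + 462·44 + 330·9 + 165·2 + 55·1 + 11·0 + 1·1 = 10547659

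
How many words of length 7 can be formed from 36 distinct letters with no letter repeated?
P(36,7) = 36!/(36-7)! = 42072307200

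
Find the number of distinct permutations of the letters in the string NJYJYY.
6! / (3! × 1! × 2!) = 60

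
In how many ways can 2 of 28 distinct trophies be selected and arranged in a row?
P(28,2) = 28!/(28-2)! = 756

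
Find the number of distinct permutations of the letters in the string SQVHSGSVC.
9! / (1! × 1! × 2! × 3! × 1! × 1!) = 30240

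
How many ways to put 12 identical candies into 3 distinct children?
C(12+3-1, 3-1) = C(14, 2) = 91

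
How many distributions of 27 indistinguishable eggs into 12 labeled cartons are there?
C(27+12-1, 12-1) = C(38, 11) = 1203322288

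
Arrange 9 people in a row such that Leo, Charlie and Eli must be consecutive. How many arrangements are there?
Treat the 3 as one block: (9-3+1)! × 3! = 5040 × 6 = 30240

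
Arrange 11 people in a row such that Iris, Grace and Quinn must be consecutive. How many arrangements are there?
Treat the 3 as one block: (11-3+1)! × 3! = 362880 × 6 = 2177280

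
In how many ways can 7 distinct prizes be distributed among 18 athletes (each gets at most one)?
P(18,7) = 18!/(18-7)! = 160392960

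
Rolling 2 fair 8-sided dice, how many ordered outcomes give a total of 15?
Coefficient of x^15 in (x + x² + ... + x^8)^2. By inclusion-exclusion on dice exceeding 8: Σ_j (-1)^j C(2,j)·C(15-1-8j, 1) = C(2,0)·C(14,1) - C(2,1)·C(6,1) = 1·14 - 2·6 = 2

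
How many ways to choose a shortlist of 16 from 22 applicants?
C(22,16) = 22!/(16!×6!) = 74613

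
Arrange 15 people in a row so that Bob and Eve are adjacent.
Treat as block: (15-1)! × 2! = 87178291200 × 2 = 174356582400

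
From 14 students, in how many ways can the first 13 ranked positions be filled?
P(14,13) = 14!/(14-13)! = 87178291200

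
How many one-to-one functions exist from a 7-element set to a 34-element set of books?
P(34,7) = 34!/(34-7)! = 27113264640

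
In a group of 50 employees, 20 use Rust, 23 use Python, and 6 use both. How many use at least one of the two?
|A∪B| = |A| + |B| - |A∩B| = 20 + 23 - 6 = 37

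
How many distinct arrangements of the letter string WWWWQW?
6! / (1! × 5!) = 6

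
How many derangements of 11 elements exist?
!11 = Σ_{j=0}^{11} (-1)^j·11!/j! = 39916800 - 39916800 + 19958400 - 6652800 + 1663200 - 332640 + 55440 - 7920 + 990 - 110 + 11 - 1 = 14684570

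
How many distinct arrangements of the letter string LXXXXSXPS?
9! / (5! × 2! × 1! × 1!) = 1512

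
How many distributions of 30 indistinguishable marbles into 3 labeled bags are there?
C(30+3-1, 3-1) = C(32, 2) = 496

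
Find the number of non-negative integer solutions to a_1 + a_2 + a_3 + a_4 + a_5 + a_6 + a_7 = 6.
C(6+7-1, 7-1) = C(12, 6) = 924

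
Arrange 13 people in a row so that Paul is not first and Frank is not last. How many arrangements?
By inclusion-exclusion: 13! - 2×(13-1)! + (13-2)! = 6227020800 - 958003200 + 39916800 = 5308934400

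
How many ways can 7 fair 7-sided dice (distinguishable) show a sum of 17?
Coefficient of x^17 in (x + x² + ... + x^7)^7. By inclusion-exclusion on dice exceeding 7: Σ_j (-1)^j C(7,j)·C(17-1-7j, 6) = C(7,0)·C(16,6) - C(7,1)·C(9,6) = 1·8008 - 7·84 = 7420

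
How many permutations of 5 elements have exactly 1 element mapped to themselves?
Choose the 1 fixed point C(5,1) = 5, derange the rest: !4 = Σ_{j=0}^{4} (-1)^j·4!/j! = 24 - 24 + 12 - 4 + 1 = 9. Product = 5 × 9 = 45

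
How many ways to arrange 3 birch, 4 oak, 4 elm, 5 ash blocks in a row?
16! / (3! × 4! × 4! × 5!) = 50450400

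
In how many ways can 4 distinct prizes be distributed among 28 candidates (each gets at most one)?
P(28,4) = 28!/(28-4)! = 491400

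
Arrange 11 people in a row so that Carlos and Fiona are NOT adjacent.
Total - adjacent = 11! - (11-1)!×2 = 39916800 - 7257600 = 32659200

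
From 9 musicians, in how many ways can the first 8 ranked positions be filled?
P(9,8) = 9!/(9-8)! = 362880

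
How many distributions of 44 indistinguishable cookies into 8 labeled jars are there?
C(44+8-1, 8-1) = C(51, 7) = 115775100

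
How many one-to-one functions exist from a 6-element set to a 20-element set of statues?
P(20,6) = 20!/(20-6)! = 27907200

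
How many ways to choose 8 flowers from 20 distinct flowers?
C(20,8) = 20!/(8!×12!) = 125970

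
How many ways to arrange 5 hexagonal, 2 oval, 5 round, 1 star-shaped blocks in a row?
13! / (5! × 2! × 5! × 1!) = 216216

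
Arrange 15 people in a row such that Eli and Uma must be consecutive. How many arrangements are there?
Treat the 2 as one block: (15-2+1)! × 2! = 87178291200 × 2 = 174356582400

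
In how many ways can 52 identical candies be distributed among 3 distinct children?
C(52+3-1, 3-1) = C(54, 2) = 1431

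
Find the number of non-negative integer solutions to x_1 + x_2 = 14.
C(14+2-1, 2-1) = C(15, 1) = 15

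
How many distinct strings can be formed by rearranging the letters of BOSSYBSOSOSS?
12! / (3! × 2! × 6! × 1!) = 55440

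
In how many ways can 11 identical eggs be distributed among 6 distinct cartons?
C(11+6-1, 6-1) = C(16, 5) = 4368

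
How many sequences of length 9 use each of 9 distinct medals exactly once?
9! = 362880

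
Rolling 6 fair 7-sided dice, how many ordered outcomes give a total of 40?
Coefficient of x^40 in (x + x² + ... + x^7)^6. By inclusion-exclusion on dice exceeding 7: Σ_j (-1)^j C(6,j)·C(40-1-7j, 5) = C(6,0)·C(39,5) - C(6,1)·C(32,5) + C(6,2)·C(25,5) - C(6,3)·C(18,5) + C(6,4)·C(11,5) = 1·575757 - 6·201376 + 15·53130 - 20·8568 + 15·462 = 21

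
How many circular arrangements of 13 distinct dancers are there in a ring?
Circular: fix one position, arrange the rest. (13-1)! = 479001600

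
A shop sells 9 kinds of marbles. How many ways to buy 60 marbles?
C(60+9-1, 9-1) = C(68, 8) = 7392009768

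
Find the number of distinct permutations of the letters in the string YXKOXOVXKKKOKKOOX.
17! / (6! × 1! × 5! × 1! × 4!) = 171531360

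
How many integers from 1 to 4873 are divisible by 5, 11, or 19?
⌊4873/5⌋+⌊4873/11⌋+⌊4873/19⌋ - ⌊4873/55⌋-⌊4873/95⌋-⌊4873/209⌋ + ⌊4873/1045⌋ = 974+443+256 - 88-51-23 + 4 = 1515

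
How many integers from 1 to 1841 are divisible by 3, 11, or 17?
⌊1841/3⌋+⌊1841/11⌋+⌊1841/17⌋ - ⌊1841/33⌋-⌊1841/51⌋-⌊1841/187⌋ + ⌊1841/561⌋ = 613+167+108 - 55-36-9 + 3 = 791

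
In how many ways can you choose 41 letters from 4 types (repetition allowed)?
C(41+4-1, 4-1) = C(44, 3) = 13244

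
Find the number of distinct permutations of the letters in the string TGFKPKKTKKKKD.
13! / (1! × 7! × 1! × 1! × 1! × 2!) = 617760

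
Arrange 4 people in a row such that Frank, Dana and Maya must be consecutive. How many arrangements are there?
Treat the 3 as one block: (4-3+1)! × 3! = 2 × 6 = 12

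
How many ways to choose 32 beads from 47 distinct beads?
C(47,32) = 47!/(32!×15!) = 751616304549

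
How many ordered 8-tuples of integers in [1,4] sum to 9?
Coefficient of x^9 in (x + x² + ... + x^4)^8. By inclusion-exclusion on dice exceeding 4: Σ_j (-1)^j C(8,j)·C(9-1-4j, 7) = C(8,0)·C(8,7) = 1·8 = 8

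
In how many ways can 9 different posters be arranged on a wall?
9! = 362880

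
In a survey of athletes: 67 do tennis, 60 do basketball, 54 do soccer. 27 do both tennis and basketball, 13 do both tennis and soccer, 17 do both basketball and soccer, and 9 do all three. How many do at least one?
|A∪B∪C| = 67+60+54-27-13-17+9 = 133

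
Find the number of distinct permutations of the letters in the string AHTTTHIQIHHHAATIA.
17! / (5! × 4! × 1! × 3! × 4!) = 857656800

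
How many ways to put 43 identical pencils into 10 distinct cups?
C(43+10-1, 10-1) = C(52, 9) = 3679075400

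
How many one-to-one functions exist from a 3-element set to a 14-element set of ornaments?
P(14,3) = 14!/(14-3)! = 2184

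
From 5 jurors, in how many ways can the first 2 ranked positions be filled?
P(5,2) = 5!/(5-2)! = 20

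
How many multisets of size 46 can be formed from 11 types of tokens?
C(46+11-1, 11-1) = C(56, 10) = 35607051480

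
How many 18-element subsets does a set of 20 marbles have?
C(20,18) = 20!/(18!×2!) = 190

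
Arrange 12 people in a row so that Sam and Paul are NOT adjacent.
Total - adjacent = 12! - (12-1)!×2 = 479001600 - 79833600 = 399168000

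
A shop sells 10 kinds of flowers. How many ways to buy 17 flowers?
C(17+10-1, 10-1) = C(26, 9) = 3124550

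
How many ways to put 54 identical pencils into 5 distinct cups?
C(54+5-1, 5-1) = C(58, 4) = 424270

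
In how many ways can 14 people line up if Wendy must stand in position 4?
Fix one position: (14-1)! = 6227020800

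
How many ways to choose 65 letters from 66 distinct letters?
C(66,65) = 66!/(65!×1!) = 66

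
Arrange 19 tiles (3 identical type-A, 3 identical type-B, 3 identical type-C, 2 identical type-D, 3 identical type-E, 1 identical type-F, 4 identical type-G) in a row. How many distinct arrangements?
19! / (3! × 3! × 3! × 2! × 3! × 1! × 4!) = 1955457504000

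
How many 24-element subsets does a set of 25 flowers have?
C(25,24) = 25!/(24!×1!) = 25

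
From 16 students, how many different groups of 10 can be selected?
C(16,10) = 16!/(10!×6!) = 8008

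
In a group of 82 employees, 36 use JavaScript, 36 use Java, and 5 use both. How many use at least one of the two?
|A∪B| = |A| + |B| - |A∩B| = 36 + 36 - 5 = 67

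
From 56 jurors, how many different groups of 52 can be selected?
C(56,52) = 56!/(52!×4!) = 367290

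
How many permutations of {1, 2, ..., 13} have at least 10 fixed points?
Exactly j fixed points: C(13,j)·!(13-j); sum over j ≥ 10 (derangement numbers via !m = (m-1)·(!(m-1) + !(m-2)): !0..!3 = 1, 0, 1, 2). Σ_{j=10}^{13} C(13,j)·!(13-j) = C(13,10)·!3 + C(13,11)·!2 + C(13,12)·!1 + C(13,13)·!0 = 286·2 + 78·1 + 13·0 + 1·1 = 651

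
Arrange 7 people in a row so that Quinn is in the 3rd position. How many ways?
Fix one position: (7-1)! = 720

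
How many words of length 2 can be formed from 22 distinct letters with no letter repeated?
P(22,2) = 22!/(22-2)! = 462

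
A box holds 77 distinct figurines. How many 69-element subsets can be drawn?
C(77,69) = 77!/(69!×8!) = 21042072975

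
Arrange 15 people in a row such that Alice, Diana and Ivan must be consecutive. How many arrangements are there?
Treat the 3 as one block: (15-3+1)! × 3! = 6227020800 × 6 = 37362124800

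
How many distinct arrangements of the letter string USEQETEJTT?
10! / (3! × 1! × 1! × 3! × 1! × 1!) = 100800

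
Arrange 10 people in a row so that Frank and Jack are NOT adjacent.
Total - adjacent = 10! - (10-1)!×2 = 3628800 - 725760 = 2903040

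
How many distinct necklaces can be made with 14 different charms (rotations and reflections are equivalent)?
(14-1)!/2 = 6227020800/2 = 3113510400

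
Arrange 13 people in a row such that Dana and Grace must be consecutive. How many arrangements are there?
Treat the 2 as one block: (13-2+1)! × 2! = 479001600 × 2 = 958003200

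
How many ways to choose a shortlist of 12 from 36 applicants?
C(36,12) = 36!/(12!×24!) = 1251677700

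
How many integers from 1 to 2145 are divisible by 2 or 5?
⌊2145/2⌋ + ⌊2145/5⌋ - ⌊2145/10⌋ = 1072 + 429 - 214 = 1287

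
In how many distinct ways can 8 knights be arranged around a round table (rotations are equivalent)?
Circular: fix one position, arrange the rest. (8-1)! = 5040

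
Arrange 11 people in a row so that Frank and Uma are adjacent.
Treat as block: (11-1)! × 2! = 3628800 × 2 = 7257600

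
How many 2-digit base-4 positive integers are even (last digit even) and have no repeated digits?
Last∈{0,2}. Last=0: 3. Last nonzero: 1×2×P(2,0) = 2. Total = 5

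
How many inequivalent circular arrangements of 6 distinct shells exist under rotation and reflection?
(6-1)!/2 = 120/2 = 60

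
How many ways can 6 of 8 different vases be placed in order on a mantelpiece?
P(8,6) = 8!/(8-6)! = 20160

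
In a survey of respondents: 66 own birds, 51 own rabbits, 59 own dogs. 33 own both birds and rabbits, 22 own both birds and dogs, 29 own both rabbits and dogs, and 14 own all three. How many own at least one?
|A∪B∪C| = 66+51+59-33-22-29+14 = 106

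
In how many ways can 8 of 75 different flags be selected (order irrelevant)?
C(75,8) = 75!/(8!×67!) = 16871053725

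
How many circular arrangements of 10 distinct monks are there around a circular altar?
Circular: fix one position, arrange the rest. (10-1)! = 362880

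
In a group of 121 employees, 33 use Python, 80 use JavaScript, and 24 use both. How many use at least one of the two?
|A∪B| = |A| + |B| - |A∩B| = 33 + 80 - 24 = 89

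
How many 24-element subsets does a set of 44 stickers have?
C(44,24) = 44!/(24!×20!) = 1761039350070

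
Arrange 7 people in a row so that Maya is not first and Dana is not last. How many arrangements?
By inclusion-exclusion: 7! - 2×(7-1)! + (7-2)! = 5040 - 1440 + 120 = 3720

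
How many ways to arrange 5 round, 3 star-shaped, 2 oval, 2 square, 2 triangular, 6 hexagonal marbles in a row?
20! / (5! × 3! × 2! × 2! × 2! × 6!) = 586637251200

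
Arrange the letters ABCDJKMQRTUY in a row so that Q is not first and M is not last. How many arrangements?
By inclusion-exclusion: 12! - 2×(12-1)! + (12-2)! = 479001600 - 79833600 + 3628800 = 402796800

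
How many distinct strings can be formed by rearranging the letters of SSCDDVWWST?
10! / (3! × 2! × 1! × 1! × 1! × 2!) = 151200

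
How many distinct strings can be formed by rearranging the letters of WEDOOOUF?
8! / (1! × 3! × 1! × 1! × 1! × 1!) = 6720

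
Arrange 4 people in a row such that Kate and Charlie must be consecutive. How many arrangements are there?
Treat the 2 as one block: (4-2+1)! × 2! = 6 × 2 = 12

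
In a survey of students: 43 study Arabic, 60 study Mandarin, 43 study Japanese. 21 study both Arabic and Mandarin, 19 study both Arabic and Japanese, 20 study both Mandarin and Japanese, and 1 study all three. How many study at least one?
|A∪B∪C| = 43+60+43-21-19-20+1 = 87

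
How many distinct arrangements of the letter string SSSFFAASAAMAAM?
14! / (6! × 2! × 2! × 4!) = 1261260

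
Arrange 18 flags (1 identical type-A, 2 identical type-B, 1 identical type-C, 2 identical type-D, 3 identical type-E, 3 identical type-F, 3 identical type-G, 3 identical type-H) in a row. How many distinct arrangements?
18! / (1! × 2! × 1! × 2! × 3! × 3! × 3! × 3!) = 1235025792000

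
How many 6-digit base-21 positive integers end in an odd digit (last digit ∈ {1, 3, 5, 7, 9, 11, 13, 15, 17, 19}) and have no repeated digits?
Last∈{1,3,5,7,9,11,13,15,17,19}. Last=0: 0. Last nonzero: 10×19×P(19,4) = 17674560. Total = 17674560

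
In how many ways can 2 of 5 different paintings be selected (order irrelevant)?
C(5,2) = 5!/(2!×3!) = 10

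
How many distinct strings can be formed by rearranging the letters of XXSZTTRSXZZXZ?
13! / (4! × 2! × 2! × 1! × 4!) = 2702700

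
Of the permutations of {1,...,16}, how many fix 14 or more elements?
Exactly j fixed points: C(16,j)·!(16-j); sum over j ≥ 14 (derangement numbers via !m = (m-1)·(!(m-1) + !(m-2)): !0..!2 = 1, 0, 1). Σ_{j=14}^{16} C(16,j)·!(16-j) = C(16,14)·!2 + C(16,15)·!1 + C(16,16)·!0 = 120·1 + 16·0 + 1·1 = 121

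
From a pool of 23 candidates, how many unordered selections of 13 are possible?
C(23,13) = 23!/(13!×10!) = 1144066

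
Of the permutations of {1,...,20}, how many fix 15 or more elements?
Exactly j fixed points: C(20,j)·!(20-j); sum over j ≥ 15 (derangement numbers via !m = (m-1)·(!(m-1) + !(m-2)): !0..!5 = 1, 0, 1, 2, 9, 44). Σ_{j=15}^{20} C(20,j)·!(20-j) = C(20,15)·!5 + C(20,16)·!4 + C(20,17)·!3 + C(20,18)·!2 + C(20,19)·!1 + C(20,20)·!0 = 15504·44 + 4845·9 + 1140·2 + 190·1 + 20·0 + 1·1 = 728252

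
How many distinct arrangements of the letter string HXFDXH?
6! / (2! × 1! × 1! × 2!) = 180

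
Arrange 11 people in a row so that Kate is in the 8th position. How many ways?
Fix one position: (11-1)! = 3628800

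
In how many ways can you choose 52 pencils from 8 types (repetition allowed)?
C(52+8-1, 8-1) = C(59, 7) = 341149446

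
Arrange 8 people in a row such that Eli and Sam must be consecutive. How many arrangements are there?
Treat the 2 as one block: (8-2+1)! × 2! = 5040 × 2 = 10080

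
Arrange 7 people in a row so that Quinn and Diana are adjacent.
Treat as block: (7-1)! × 2! = 720 × 2 = 1440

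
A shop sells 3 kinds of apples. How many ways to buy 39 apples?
C(39+3-1, 3-1) = C(41, 2) = 820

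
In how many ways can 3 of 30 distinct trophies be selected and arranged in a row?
P(30,3) = 30!/(30-3)! = 24360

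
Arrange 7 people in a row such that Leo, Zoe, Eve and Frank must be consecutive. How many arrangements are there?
Treat the 4 as one block: (7-4+1)! × 4! = 24 × 24 = 576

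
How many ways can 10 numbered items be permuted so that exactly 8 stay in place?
Choose the 8 fixed points C(10,8) = 45, derange the rest: !2 = Σ_{j=0}^{2} (-1)^j·2!/j! = 2 - 2 + 1 = 1. Product = 45 × 1 = 45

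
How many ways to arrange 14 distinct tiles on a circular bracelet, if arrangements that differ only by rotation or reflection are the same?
(14-1)!/2 = 6227020800/2 = 3113510400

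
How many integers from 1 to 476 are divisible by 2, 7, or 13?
⌊476/2⌋+⌊476/7⌋+⌊476/13⌋ - ⌊476/14⌋-⌊476/26⌋-⌊476/91⌋ + ⌊476/182⌋ = 238+68+36 - 34-18-5 + 2 = 287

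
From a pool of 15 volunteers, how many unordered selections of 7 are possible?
C(15,7) = 15!/(7!×8!) = 6435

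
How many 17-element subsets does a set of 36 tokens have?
C(36,17) = 36!/(17!×19!) = 8597496600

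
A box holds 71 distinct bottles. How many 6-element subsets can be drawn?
C(71,6) = 71!/(6!×65!) = 143218999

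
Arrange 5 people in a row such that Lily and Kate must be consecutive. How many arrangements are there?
Treat the 2 as one block: (5-2+1)! × 2! = 24 × 2 = 48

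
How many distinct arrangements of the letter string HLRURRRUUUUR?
12! / (1! × 5! × 5! × 1!) = 33264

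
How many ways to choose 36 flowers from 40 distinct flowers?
C(40,36) = 40!/(36!×4!) = 91390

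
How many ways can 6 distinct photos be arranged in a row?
6! = 720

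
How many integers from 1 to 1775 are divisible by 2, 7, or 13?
⌊1775/2⌋+⌊1775/7⌋+⌊1775/13⌋ - ⌊1775/14⌋-⌊1775/26⌋-⌊1775/91⌋ + ⌊1775/182⌋ = 887+253+136 - 126-68-19 + 9 = 1072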